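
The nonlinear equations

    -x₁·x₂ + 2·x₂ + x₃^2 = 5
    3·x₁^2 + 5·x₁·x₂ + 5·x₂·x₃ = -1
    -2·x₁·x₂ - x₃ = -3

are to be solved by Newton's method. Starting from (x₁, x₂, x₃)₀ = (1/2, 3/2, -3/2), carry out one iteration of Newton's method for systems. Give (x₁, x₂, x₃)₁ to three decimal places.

At (1/2, 3/2, -3/2): F = (-0.500, -5.750, 3.000).
Jacobian J = [[-x₂, -x₁ + 2, 2·x₃], [6·x₁ + 5·x₂, 5·x₁ + 5·x₃, 5·x₂], [-2·x₂, -2·x₁, -1]].
At the point, J = [[-1.500, 1.500, -3.000], [10.500, -5.000, 7.500], [-3.000, -1.000, -1.000]] (det J = 39.750).
Solving J·Δ = −F gives Δ = (1.091, 0.292, -0.566).
Then the next iterate is (x₁, x₂, x₃)₁ = (1.591, 1.792, -2.066).

(1.591, 1.792, -2.066)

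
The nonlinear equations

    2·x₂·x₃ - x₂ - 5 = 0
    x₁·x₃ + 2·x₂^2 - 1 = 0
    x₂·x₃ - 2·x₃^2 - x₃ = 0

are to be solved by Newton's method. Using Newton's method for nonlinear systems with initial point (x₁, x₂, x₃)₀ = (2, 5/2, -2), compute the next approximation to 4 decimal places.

(-8.5500, -0.4667, -1.4667)

At (2, 5/2, -2): F = (-17.5000, 7.5000, -11.0000).
Jacobian J = [[0, 2·x₃ - 1, 2·x₂], [x₃, 4·x₂, x₁], [0, x₃, x₂ - 4·x₃ - 1]].
At the point, J = [[0.0000, -5.0000, 5.0000], [-2.0000, 10.0000, 2.0000], [0.0000, -2.0000, 9.5000]] (det J = -75.0000).
Solving J·Δ = −F gives Δ = (-10.5500, -2.9667, 0.5333).
Then the next iterate is (x₁, x₂, x₃)₁ = (-8.5500, -0.4667, -1.4667).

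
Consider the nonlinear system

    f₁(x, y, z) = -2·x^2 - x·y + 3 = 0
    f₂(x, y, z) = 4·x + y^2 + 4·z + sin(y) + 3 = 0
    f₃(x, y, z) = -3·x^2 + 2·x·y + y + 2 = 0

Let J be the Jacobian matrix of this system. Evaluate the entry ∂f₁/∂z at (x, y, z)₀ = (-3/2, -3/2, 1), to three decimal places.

∂f₁/∂z = 0.
At (-3/2, -3/2, 1) this is 0.000.

0.000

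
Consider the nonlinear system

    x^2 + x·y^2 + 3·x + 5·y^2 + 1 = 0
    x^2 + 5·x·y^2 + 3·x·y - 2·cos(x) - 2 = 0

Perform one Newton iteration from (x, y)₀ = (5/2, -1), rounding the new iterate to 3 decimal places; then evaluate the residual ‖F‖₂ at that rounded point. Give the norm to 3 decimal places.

184.854

At (5/2, -1): F = (22.250, 10.85229).
Jacobian J = [[2·x + y^2 + 3, 2·x·y + 10·y], [2·x + 5·y^2 + 3·y + 2·sin(x), 10·x·y + 3·x]].
At the point, J = [[9.000, -15.000], [8.19694, -17.500]] (det J = -34.54584).
Solving J·Δ = −F gives Δ = (-6.559, -2.452).
Then the next iterate is (x, y)₁ = (-4.059, -3.452).
Re-evaluating at (-4.059, -3.452): F = (16.51172, -184.11514), so ‖F‖₂ = 184.854.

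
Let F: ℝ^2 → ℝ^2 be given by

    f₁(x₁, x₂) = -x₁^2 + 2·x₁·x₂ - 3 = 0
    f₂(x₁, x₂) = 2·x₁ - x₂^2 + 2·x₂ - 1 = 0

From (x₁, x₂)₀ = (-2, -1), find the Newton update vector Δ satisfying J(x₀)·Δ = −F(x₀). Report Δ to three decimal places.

At (-2, -1): F = (-3.000, -8.000).
Jacobian J = [[-2·x₁ + 2·x₂, 2·x₁], [2, -2·x₂ + 2]].
At the point, J = [[2.000, -4.000], [2.000, 4.000]] (det J = 16.000).
Solving J·Δ = −F gives Δ = (2.750, 0.625).

(2.750, 0.625)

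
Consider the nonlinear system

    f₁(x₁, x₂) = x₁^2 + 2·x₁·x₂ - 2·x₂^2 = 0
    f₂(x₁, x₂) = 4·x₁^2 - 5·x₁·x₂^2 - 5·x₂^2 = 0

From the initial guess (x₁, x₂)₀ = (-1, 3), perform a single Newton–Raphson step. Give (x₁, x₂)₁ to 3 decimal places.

(-0.925, 1.379)

At (-1, 3): F = (-23.000, 4.000).
Jacobian J = [[2·x₁ + 2·x₂, 2·x₁ - 4·x₂], [8·x₁ - 5·x₂^2, -10·x₁·x₂ - 10·x₂]].
At the point, J = [[4.000, -14.000], [-53.000, 0.000]] (det J = -742.000).
Solving J·Δ = −F gives Δ = (0.075, -1.621).
Then the next iterate is (x₁, x₂)₁ = (-0.925, 1.379).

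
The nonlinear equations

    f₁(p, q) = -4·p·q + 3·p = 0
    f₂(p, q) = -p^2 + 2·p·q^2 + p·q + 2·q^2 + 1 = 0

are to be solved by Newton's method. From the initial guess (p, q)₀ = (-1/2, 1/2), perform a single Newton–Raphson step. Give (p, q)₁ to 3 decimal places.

At (-1/2, 1/2): F = (-0.500, 0.750).
Jacobian J = [[-4·q + 3, -4·p], [-2·p + 2·q^2 + q, 4·p·q + p + 4·q]].
At the point, J = [[1.000, 2.000], [2.000, 0.500]] (det J = -3.500).
Solving J·Δ = −F gives Δ = (-0.500, 0.500).
Then the next iterate is (p, q)₁ = (-1.000, 1.000).

(-1.000, 1.000)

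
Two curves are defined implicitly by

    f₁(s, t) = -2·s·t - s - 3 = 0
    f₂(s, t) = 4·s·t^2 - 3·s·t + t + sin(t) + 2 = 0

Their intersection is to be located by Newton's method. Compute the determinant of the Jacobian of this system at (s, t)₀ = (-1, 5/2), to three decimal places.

65.807

J = [[-2·t - 1, -2·s], [4·t^2 - 3·t, 8·s·t - 3·s + cos(t) + 1]].
At the point, J = [[-6.000, 2.000], [17.500, -16.80114]].
det J = 65.807.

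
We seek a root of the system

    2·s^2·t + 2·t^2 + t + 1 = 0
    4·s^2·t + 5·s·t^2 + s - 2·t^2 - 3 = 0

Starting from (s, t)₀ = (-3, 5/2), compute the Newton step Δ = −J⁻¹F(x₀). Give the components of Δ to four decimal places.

(1.0303, -1.0376)

At (-3, 5/2): F = (61.0000, -22.2500).
Jacobian J = [[4·s·t, 2·s^2 + 4·t + 1], [8·s·t + 5·t^2 + 1, 4·s^2 + 10·s·t - 4·t]].
At the point, J = [[-30.0000, 29.0000], [-27.7500, -49.0000]] (det J = 2274.7500).
Solving J·Δ = −F gives Δ = (1.0303, -1.0376).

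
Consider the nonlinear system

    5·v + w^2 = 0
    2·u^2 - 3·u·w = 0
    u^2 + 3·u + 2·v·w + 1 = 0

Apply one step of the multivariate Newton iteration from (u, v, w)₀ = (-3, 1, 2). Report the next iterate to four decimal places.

At (-3, 1, 2): F = (9.0000, 36.0000, 5.0000).
Jacobian J = [[0, 5, 2·w], [4·u - 3·w, 0, -3·u], [2·u + 3, 2·w, 2·v]].
At the point, J = [[0.0000, 5.0000, 4.0000], [-18.0000, 0.0000, 9.0000], [-3.0000, 4.0000, 2.0000]] (det J = -243.0000).
Solving J·Δ = −F gives Δ = (0.4815, 0.6296, -3.0370).
Then the next iterate is (u, v, w)₁ = (-2.5185, 1.6296, -1.0370).

(-2.5185, 1.6296, -1.0370)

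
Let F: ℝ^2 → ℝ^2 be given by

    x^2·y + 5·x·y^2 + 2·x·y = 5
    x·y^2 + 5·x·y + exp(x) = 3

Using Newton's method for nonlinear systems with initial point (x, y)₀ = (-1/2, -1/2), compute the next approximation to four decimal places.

At (-1/2, -1/2): F = (-5.2500, -1.268469).
Jacobian J = [[2·x·y + 5·y^2 + 2·y, x^2 + 10·x·y + 2·x], [y^2 + 5·y + exp(x), 2·x·y + 5·x]].
At the point, J = [[0.7500, 1.7500], [-1.643469, -2.0000]] (det J = 1.376071).
Solving J·Δ = −F gives Δ = (-9.2436, 6.9615).
Then the next iterate is (x, y)₁ = (-9.7436, 6.4615).

(-9.7436, 6.4615)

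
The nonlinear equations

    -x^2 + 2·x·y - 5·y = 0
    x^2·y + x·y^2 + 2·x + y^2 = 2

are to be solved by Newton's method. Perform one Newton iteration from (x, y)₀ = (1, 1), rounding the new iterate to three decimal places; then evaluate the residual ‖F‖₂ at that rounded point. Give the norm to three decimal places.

2.608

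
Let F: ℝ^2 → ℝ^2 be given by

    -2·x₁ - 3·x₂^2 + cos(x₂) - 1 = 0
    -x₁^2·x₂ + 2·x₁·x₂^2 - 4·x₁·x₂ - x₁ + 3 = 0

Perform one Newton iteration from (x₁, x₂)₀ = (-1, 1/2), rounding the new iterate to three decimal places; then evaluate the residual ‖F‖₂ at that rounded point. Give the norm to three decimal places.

At (-1, 1/2): F = (1.12758, 5.000).
Jacobian J = [[-2, -6·x₂ - sin(x₂)], [-2·x₁·x₂ + 2·x₂^2 - 4·x₂ - 1, -x₁^2 + 4·x₁·x₂ - 4·x₁]].
At the point, J = [[-2.000, -3.47943], [-1.500, 1.000]] (det J = -7.21914).
Solving J·Δ = −F gives Δ = (2.566, -1.151).
Then the next iterate is (x₁, x₂)₁ = (1.566, -0.651).
Re-evaluating at (1.566, -0.651): F = (-4.60792, 8.43569), so ‖F‖₂ = 9.612.

9.612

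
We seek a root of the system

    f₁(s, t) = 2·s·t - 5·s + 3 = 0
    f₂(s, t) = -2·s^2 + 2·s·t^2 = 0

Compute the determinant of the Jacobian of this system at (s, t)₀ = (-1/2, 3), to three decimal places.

J = [[2·t - 5, 2·s], [-4·s + 2·t^2, 4·s·t]].
At the point, J = [[1.000, -1.000], [20.000, -6.000]].
det J = 14.000.

14.000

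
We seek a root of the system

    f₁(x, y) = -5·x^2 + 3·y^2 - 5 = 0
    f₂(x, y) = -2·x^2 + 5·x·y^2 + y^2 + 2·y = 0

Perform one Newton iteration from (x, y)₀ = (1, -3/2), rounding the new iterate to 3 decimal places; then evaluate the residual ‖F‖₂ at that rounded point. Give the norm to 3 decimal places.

2.380

At (1, -3/2): F = (-3.250, 8.500).
Jacobian J = [[-10·x, 6·y], [-4·x + 5·y^2, 10·x·y + 2·y + 2]].
At the point, J = [[-10.000, -9.000], [7.250, -16.000]] (det J = 225.250).
Solving J·Δ = −F gives Δ = (-0.570, 0.273).
Then the next iterate is (x, y)₁ = (0.430, -1.227).
Re-evaluating at (0.430, -1.227): F = (-1.40791, 1.91862), so ‖F‖₂ = 2.380.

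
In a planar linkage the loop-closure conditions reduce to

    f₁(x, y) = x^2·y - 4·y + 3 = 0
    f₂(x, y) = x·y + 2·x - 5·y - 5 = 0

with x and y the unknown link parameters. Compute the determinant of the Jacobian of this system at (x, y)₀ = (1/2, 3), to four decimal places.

J = [[2·x·y, x^2 - 4], [y + 2, x - 5]].
At the point, J = [[3.0000, -3.7500], [5.0000, -4.5000]].
det J = 5.2500.

5.2500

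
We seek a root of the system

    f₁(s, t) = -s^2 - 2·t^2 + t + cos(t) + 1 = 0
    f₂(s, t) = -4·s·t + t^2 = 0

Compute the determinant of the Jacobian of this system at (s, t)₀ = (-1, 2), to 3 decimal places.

-47.274

J = [[-2·s, -4·t - sin(t) + 1], [-4·t, -4·s + 2·t]].
At the point, J = [[2.000, -7.90930], [-8.000, 8.000]].
det J = -47.274.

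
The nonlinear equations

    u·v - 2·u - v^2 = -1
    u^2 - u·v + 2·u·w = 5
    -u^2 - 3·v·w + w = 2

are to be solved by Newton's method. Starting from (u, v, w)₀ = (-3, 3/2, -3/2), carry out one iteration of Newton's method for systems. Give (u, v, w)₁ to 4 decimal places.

(-1.6681, 1.4307, -0.9488)

At (-3, 3/2, -3/2): F = (0.2500, 17.5000, -5.7500).
Jacobian J = [[v - 2, u - 2·v, 0], [2·u - v + 2·w, -u, 2·u], [-2·u, -3·w, -3·v + 1]].
At the point, J = [[-0.5000, -6.0000, 0.0000], [-10.5000, 3.0000, -6.0000], [6.0000, 4.5000, -3.5000]] (det J = 428.2500).
Solving J·Δ = −F gives Δ = (1.3319, -0.0693, 0.5512).
Then the next iterate is (u, v, w)₁ = (-1.6681, 1.4307, -0.9488).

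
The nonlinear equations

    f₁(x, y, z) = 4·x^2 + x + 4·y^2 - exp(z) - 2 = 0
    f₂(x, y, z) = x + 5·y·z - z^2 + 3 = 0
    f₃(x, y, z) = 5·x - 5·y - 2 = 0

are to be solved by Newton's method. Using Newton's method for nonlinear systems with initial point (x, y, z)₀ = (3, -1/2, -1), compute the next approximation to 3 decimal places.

At (3, -1/2, -1): F = (37.63212, 7.500, 15.500).
Jacobian J = [[8·x + 1, 8·y, -exp(z)], [1, 5·z, 5·y - 2·z], [5, -5, 0]].
At the point, J = [[25.000, -4.000, -0.36788], [1.000, -5.000, -0.500], [5.000, -5.000, 0.000]] (det J = -59.85759).
Solving J·Δ = −F gives Δ = (-1.300, 1.800, -5.603).
Then the next iterate is (x, y, z)₁ = (1.700, 1.300, -6.603).

(1.700, 1.300, -6.603)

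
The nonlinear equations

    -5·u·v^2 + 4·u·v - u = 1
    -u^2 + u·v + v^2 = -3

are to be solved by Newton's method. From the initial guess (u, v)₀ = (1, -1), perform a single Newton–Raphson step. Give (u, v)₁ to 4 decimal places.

At (1, -1): F = (-11.0000, 2.0000).
Jacobian J = [[-5·v^2 + 4·v - 1, -10·u·v + 4·u], [-2·u + v, u + 2·v]].
At the point, J = [[-10.0000, 14.0000], [-3.0000, -1.0000]] (det J = 52.0000).
Solving J·Δ = −F gives Δ = (0.3269, 1.0192).
Then the next iterate is (u, v)₁ = (1.3269, 0.0192).

(1.3269, 0.0192)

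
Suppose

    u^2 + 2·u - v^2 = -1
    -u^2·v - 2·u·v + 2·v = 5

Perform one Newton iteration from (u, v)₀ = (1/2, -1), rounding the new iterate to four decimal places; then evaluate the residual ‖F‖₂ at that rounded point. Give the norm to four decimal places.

129.9290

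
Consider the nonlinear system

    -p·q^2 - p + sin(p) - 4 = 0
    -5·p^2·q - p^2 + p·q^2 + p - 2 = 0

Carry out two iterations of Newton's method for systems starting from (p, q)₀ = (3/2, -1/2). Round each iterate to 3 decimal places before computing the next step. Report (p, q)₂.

(-5.091, -2.796)

At (3/2, -1/2): F = (-4.87751, 3.250).
Jacobian J = [[-q^2 + cos(p) - 1, -2·p·q], [-10·p·q - 2·p + q^2 + 1, -5·p^2 + 2·p·q]].
At the point, J = [[-1.17926, 1.500], [5.750, -12.750]] (det J = 6.41060).
Solving J·Δ = −F gives Δ = (-8.940, -3.777).
Then the next iterate is (p, q)₁ = (-7.440, -4.277).
Round to (-7.440, -4.277) and repeat: F = (138.62238, 982.84523), J = [[-18.89047, -63.64176], [-284.03607, -213.12624]].
Δ = (2.349, 1.481), so (p, q)₂ = (-5.091, -2.796).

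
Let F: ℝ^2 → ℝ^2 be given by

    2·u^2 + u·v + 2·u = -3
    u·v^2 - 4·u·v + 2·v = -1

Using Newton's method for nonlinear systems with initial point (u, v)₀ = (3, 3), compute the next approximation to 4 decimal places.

At (3, 3): F = (36.0000, -2.0000).
Jacobian J = [[4·u + v + 2, u], [v^2 - 4·v, 2·u·v - 4·u + 2]].
At the point, J = [[17.0000, 3.0000], [-3.0000, 8.0000]] (det J = 145.0000).
Solving J·Δ = −F gives Δ = (-2.0276, -0.5103).
Then the next iterate is (u, v)₁ = (0.9724, 2.4897).

(0.9724, 2.4897)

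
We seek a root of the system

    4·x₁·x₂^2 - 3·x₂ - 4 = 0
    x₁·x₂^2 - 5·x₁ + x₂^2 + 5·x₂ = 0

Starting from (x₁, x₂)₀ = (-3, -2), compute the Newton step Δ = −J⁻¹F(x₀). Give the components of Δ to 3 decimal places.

(1.830, 0.372)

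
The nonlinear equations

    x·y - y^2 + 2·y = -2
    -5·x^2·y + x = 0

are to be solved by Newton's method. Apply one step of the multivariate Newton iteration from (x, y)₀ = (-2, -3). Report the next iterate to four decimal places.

At (-2, -3): F = (-7.0000, 58.0000).
Jacobian J = [[y, x - 2·y + 2], [-10·x·y + 1, -5·x^2]].
At the point, J = [[-3.0000, 6.0000], [-59.0000, -20.0000]] (det J = 414.0000).
Solving J·Δ = −F gives Δ = (0.5024, 1.4179).
Then the next iterate is (x, y)₁ = (-1.4976, -1.5821).

(-1.4976, -1.5821)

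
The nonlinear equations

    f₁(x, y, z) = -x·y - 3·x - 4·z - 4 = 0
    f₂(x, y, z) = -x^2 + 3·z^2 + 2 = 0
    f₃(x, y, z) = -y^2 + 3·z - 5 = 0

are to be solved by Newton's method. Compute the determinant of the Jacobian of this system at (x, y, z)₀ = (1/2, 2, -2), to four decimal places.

J = [[-y - 3, -x, -4], [-2·x, 0, 6·z], [0, -2·y, 3]].
At the point, J = [[-5.0000, -0.5000, -4.0000], [-1.0000, 0.0000, -12.0000], [0.0000, -4.0000, 3.0000]].
det J = 222.5000.

222.5000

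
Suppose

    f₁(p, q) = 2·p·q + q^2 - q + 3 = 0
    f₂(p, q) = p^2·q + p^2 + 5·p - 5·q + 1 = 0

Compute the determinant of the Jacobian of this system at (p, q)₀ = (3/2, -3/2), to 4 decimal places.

11.7500

J = [[2·q, 2·p + 2·q - 1], [2·p·q + 2·p + 5, p^2 - 5]].
At the point, J = [[-3.0000, -1.0000], [3.5000, -2.7500]].
det J = 11.7500.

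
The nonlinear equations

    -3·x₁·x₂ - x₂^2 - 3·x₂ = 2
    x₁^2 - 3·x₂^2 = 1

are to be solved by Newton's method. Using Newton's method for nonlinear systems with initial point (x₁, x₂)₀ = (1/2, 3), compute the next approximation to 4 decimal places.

(-0.3674, 1.4101)

At (1/2, 3): F = (-24.5000, -27.7500).
Jacobian J = [[-3·x₂, -3·x₁ - 2·x₂ - 3], [2·x₁, -6·x₂]].
At the point, J = [[-9.0000, -10.5000], [1.0000, -18.0000]] (det J = 172.5000).
Solving J·Δ = −F gives Δ = (-0.8674, -1.5899).
Then the next iterate is (x₁, x₂)₁ = (-0.3674, 1.4101).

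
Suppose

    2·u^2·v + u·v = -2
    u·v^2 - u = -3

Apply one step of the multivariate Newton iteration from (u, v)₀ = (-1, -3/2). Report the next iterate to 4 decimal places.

(-0.9796, -2.0918)

At (-1, -3/2): F = (0.5000, 1.7500).
Jacobian J = [[4·u·v + v, 2·u^2 + u], [v^2 - 1, 2·u·v]].
At the point, J = [[4.5000, 1.0000], [1.2500, 3.0000]] (det J = 12.2500).
Solving J·Δ = −F gives Δ = (0.0204, -0.5918).
Then the next iterate is (u, v)₁ = (-0.9796, -2.0918).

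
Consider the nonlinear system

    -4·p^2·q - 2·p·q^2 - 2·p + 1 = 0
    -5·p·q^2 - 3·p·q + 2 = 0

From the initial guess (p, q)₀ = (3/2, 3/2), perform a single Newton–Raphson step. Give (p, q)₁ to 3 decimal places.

(0.940, 1.025)

At (3/2, 3/2): F = (-22.250, -21.625).
Jacobian J = [[-8·p·q - 2·q^2 - 2, -4·p^2 - 4·p·q], [-5·q^2 - 3·q, -10·p·q - 3·p]].
At the point, J = [[-24.500, -18.000], [-15.750, -27.000]] (det J = 378.000).
Solving J·Δ = −F gives Δ = (-0.560, -0.475).
Then the next iterate is (p, q)₁ = (0.940, 1.025).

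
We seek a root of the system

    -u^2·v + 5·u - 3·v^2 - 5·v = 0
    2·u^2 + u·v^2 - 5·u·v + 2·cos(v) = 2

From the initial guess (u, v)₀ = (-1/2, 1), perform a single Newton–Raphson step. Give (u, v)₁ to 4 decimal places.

At (-1/2, 1): F = (-10.7500, 1.580605).
Jacobian J = [[-2·u·v + 5, -u^2 - 6·v - 5], [4·u + v^2 - 5·v, 2·u·v - 5·u - 2·sin(v)]].
At the point, J = [[6.0000, -11.2500], [-6.0000, -0.182942]] (det J = -68.597652).
Solving J·Δ = −F gives Δ = (0.2879, -0.8020).
Then the next iterate is (u, v)₁ = (-0.2121, 0.1980).

(-0.2121, 0.1980)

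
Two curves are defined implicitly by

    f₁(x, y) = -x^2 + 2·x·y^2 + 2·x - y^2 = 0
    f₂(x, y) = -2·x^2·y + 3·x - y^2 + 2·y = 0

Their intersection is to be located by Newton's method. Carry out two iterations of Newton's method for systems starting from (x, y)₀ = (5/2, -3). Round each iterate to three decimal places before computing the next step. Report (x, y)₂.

At (5/2, -3): F = (34.750, 30.000).
Jacobian J = [[-2·x + 2·y^2 + 2, 4·x·y - 2·y], [-4·x·y + 3, -2·x^2 - 2·y + 2]].
At the point, J = [[15.000, -24.000], [33.000, -4.500]] (det J = 724.500).
Solving J·Δ = −F gives Δ = (-0.778, 0.962).
Then the next iterate is (x, y)₁ = (1.722, -2.038).
Round to (1.722, -2.038) and repeat: F = (10.62973, 9.02305), J = [[6.86289, -9.96174], [17.03774, 0.14543]].
Δ = (-0.536, 0.698), so (x, y)₂ = (1.186, -1.340).

(1.186, -1.340)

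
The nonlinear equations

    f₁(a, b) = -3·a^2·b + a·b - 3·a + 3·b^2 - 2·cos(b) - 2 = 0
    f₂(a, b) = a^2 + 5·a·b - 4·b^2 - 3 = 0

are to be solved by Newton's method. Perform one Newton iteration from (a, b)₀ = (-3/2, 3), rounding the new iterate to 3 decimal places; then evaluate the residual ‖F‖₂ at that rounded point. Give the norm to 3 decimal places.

15.244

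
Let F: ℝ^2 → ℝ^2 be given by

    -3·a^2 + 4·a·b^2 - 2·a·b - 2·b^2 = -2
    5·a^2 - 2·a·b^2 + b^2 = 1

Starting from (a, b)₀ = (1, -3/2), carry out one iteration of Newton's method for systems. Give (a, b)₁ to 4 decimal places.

(0.4597, -1.0927)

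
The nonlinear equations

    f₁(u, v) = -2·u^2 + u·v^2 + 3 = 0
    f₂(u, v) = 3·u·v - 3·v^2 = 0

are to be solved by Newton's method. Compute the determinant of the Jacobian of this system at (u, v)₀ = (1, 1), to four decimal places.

J = [[-4·u + v^2, 2·u·v], [3·v, 3·u - 6·v]].
At the point, J = [[-3.0000, 2.0000], [3.0000, -3.0000]].
det J = 3.0000.

3.0000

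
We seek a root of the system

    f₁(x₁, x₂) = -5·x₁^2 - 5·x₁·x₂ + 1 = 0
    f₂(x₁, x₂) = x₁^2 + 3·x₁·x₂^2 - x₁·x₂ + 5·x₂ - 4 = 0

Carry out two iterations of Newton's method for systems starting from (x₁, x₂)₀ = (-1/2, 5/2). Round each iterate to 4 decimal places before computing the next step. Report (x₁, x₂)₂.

At (-1/2, 5/2): F = (6.0000, 0.6250).
Jacobian J = [[-10·x₁ - 5·x₂, -5·x₁], [2·x₁ + 3·x₂^2 - x₂, 6·x₁·x₂ - x₁ + 5]].
At the point, J = [[-7.5000, 2.5000], [15.2500, -2.0000]] (det J = -23.1250).
Solving J·Δ = −F gives Δ = (-0.5865, -4.1595).
Then the next iterate is (x₁, x₂)₁ = (-1.0865, -1.6595).
Round to (-1.0865, -1.6595) and repeat: F = (-13.917645, -21.896533), J = [[19.1625, 5.4325], [7.748321, 16.904781]].
Δ = (0.4127, 1.1061), so (x₁, x₂)₂ = (-0.6738, -0.5534).

(-0.6738, -0.5534)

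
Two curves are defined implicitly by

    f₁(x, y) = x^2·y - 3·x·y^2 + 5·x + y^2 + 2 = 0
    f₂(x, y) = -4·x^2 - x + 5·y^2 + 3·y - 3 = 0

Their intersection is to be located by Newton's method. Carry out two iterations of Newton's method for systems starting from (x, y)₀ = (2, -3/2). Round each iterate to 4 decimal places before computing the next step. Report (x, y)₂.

(1.0246, -1.6093)

At (2, -3/2): F = (-5.2500, -14.2500).
Jacobian J = [[2·x·y - 3·y^2 + 5, x^2 - 6·x·y + 2·y], [-8·x - 1, 10·y + 3]].
At the point, J = [[-7.7500, 19.0000], [-17.0000, -12.0000]] (det J = 416.0000).
Solving J·Δ = −F gives Δ = (-0.8023, -0.0509).
Then the next iterate is (x, y)₁ = (1.1977, -1.5509).
Round to (1.1977, -1.5509) and repeat: F = (-0.473403, -2.561887), J = [[-5.930898, 9.477763], [-10.5816, -12.5090]].
Δ = (-0.1731, -0.0584), so (x, y)₂ = (1.0246, -1.6093).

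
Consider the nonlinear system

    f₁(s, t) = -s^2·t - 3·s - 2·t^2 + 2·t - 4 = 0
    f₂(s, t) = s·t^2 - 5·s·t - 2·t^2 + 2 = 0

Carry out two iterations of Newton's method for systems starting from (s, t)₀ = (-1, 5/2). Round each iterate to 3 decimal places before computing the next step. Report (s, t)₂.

(5.301, -3.680)

At (-1, 5/2): F = (-11.000, -4.250).
Jacobian J = [[-2·s·t - 3, -s^2 - 4·t + 2], [t^2 - 5·t, 2·s·t - 5·s - 4·t]].
At the point, J = [[2.000, -9.000], [-6.250, -10.000]] (det J = -76.250).
Solving J·Δ = −F gives Δ = (0.941, -1.013).
Then the next iterate is (s, t)₁ = (-0.059, 1.487).
Round to (-0.059, 1.487) and repeat: F = (-5.27651, -2.11413), J = [[-2.82453, -3.95148], [-5.22383, -5.82847]].
Δ = (5.360, -5.167), so (s, t)₂ = (5.301, -3.680).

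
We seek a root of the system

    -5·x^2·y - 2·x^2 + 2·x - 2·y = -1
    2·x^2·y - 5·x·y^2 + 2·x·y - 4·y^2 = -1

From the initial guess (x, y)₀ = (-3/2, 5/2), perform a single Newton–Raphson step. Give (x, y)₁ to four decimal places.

(-0.2416, 3.8307)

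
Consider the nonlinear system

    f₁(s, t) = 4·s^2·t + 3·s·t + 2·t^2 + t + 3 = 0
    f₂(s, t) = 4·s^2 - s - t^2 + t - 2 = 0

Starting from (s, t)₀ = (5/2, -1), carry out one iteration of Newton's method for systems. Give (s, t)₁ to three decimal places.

(1.497, -0.816)

At (5/2, -1): F = (-28.500, 18.500).
Jacobian J = [[8·s·t + 3·t, 4·s^2 + 3·s + 4·t + 1], [8·s - 1, -2·t + 1]].
At the point, J = [[-23.000, 29.500], [19.000, 3.000]] (det J = -629.500).
Solving J·Δ = −F gives Δ = (-1.003, 0.184).
Then the next iterate is (s, t)₁ = (1.497, -0.816).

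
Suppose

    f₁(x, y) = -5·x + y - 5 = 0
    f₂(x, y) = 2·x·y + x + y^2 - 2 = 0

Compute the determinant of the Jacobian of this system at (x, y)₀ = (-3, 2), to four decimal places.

5.0000

J = [[-5, 1], [2·y + 1, 2·x + 2·y]].
At the point, J = [[-5.0000, 1.0000], [5.0000, -2.0000]].
det J = 5.0000.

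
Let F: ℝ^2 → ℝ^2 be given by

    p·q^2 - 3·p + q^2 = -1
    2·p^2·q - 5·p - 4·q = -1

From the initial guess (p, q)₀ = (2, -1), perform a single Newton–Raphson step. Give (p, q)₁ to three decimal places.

At (2, -1): F = (-2.000, -13.000).
Jacobian J = [[q^2 - 3, 2·p·q + 2·q], [4·p·q - 5, 2·p^2 - 4]].
At the point, J = [[-2.000, -6.000], [-13.000, 4.000]] (det J = -86.000).
Solving J·Δ = −F gives Δ = (-1.000, 0.000).
Then the next iterate is (p, q)₁ = (1.000, -1.000).

(1.000, -1.000)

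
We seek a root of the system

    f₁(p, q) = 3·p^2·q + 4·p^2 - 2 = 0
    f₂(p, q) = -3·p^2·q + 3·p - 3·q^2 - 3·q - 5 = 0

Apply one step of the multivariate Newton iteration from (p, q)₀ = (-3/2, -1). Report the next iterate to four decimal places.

(-1.8406, -1.1884)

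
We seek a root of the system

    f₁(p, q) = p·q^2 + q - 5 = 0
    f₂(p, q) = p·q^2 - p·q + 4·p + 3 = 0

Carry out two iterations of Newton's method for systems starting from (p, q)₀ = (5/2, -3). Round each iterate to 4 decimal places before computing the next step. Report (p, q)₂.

At (5/2, -3): F = (14.5000, 43.0000).
Jacobian J = [[q^2, 2·p·q + 1], [q^2 - q + 4, 2·p·q - p]].
At the point, J = [[9.0000, -14.0000], [16.0000, -17.5000]] (det J = 66.5000).
Solving J·Δ = −F gives Δ = (-5.2368, -2.3308).
Then the next iterate is (p, q)₁ = (-2.7368, -5.3308).
Round to (-2.7368, -5.3308) and repeat: F = (-88.103619, -100.309352), J = [[28.417429, 30.178667], [37.748229, 31.915467]].
Δ = (0.9272, 2.0463), so (p, q)₂ = (-1.8096, -3.2845).

(-1.8096, -3.2845)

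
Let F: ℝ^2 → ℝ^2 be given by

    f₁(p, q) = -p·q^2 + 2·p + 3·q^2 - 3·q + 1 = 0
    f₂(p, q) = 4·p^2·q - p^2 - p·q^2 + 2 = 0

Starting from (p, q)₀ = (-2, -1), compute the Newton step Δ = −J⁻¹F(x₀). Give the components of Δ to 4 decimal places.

At (-2, -1): F = (5.0000, -16.0000).
Jacobian J = [[-q^2 + 2, -2·p·q + 6·q - 3], [8·p·q - 2·p - q^2, 4·p^2 - 2·p·q]].
At the point, J = [[1.0000, -13.0000], [19.0000, 12.0000]] (det J = 259.0000).
Solving J·Δ = −F gives Δ = (0.5714, 0.4286).

(0.5714, 0.4286)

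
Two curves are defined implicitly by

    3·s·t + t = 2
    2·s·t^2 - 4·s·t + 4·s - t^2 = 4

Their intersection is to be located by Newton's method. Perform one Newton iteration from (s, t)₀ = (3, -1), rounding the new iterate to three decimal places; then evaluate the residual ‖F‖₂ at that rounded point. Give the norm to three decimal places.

6.064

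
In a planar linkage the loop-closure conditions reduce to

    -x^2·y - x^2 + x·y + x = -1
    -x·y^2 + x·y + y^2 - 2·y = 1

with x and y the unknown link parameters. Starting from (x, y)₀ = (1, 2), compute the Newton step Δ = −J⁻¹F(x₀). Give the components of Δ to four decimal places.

At (1, 2): F = (1.0000, -3.0000).
Jacobian J = [[-2·x·y - 2·x + y + 1, -x^2 + x], [-y^2 + y, -2·x·y + x + 2·y - 2]].
At the point, J = [[-3.0000, 0.0000], [-2.0000, -1.0000]] (det J = 3.0000).
Solving J·Δ = −F gives Δ = (0.3333, -3.6667).

(0.3333, -3.6667)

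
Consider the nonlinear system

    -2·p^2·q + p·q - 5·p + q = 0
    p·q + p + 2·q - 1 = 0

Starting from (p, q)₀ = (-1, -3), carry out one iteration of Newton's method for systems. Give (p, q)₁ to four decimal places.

At (-1, -3): F = (11.0000, -5.0000).
Jacobian J = [[-4·p·q + q - 5, -2·p^2 + p + 1], [q + 1, p + 2]].
At the point, J = [[-20.0000, -2.0000], [-2.0000, 1.0000]] (det J = -24.0000).
Solving J·Δ = −F gives Δ = (0.0417, 5.0833).
Then the next iterate is (p, q)₁ = (-0.9583, 2.0833).

(-0.9583, 2.0833)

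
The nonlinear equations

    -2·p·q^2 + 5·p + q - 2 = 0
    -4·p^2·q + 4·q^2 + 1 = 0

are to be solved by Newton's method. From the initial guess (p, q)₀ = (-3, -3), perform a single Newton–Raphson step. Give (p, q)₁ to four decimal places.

(-1.2557, -2.6764)

At (-3, -3): F = (34.0000, 145.0000).
Jacobian J = [[-2·q^2 + 5, -4·p·q + 1], [-8·p·q, -4·p^2 + 8·q]].
At the point, J = [[-13.0000, -35.0000], [-72.0000, -60.0000]] (det J = -1740.0000).
Solving J·Δ = −F gives Δ = (1.7443, 0.3236).
Then the next iterate is (p, q)₁ = (-1.2557, -2.6764).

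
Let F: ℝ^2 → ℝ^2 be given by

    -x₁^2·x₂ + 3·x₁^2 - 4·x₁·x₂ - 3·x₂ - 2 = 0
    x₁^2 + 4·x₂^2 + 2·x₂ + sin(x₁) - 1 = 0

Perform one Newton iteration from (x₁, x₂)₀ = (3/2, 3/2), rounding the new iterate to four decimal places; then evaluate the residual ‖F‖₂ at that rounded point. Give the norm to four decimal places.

At (3/2, 3/2): F = (-12.1250, 14.247495).
Jacobian J = [[-2·x₁·x₂ + 6·x₁ - 4·x₂, -x₁^2 - 4·x₁ - 3], [2·x₁ + cos(x₁), 8·x₂ + 2]].
At the point, J = [[-1.5000, -11.2500], [3.070737, 14.0000]] (det J = 13.545794).
Solving J·Δ = −F gives Δ = (0.6988, -1.1709).
Then the next iterate is (x₁, x₂)₁ = (2.1988, 0.3291).
Re-evaluating at (2.1988, 0.3291): F = (7.031257, 5.735351), so ‖F‖₂ = 9.0737.

9.0737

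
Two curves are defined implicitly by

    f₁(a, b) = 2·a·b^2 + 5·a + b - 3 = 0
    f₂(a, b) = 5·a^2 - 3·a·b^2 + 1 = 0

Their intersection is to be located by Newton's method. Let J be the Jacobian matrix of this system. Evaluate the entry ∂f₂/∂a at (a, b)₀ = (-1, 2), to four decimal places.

-22.0000

∂f₂/∂a = 10·a - 3·b^2.
At (-1, 2) this is -22.0000.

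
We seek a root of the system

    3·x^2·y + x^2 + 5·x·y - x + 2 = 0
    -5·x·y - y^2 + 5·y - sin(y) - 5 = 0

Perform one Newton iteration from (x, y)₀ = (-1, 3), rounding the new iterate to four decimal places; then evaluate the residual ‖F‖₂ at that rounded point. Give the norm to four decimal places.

At (-1, 3): F = (-2.0000, 15.858880).
Jacobian J = [[6·x·y + 2·x + 5·y - 1, 3·x^2 + 5·x], [-5·y, -5·x - 2·y - cos(y) + 5]].
At the point, J = [[-6.0000, -2.0000], [-15.0000, 4.989992]] (det J = -59.939955).
Solving J·Δ = −F gives Δ = (0.3627, -2.0880).
Then the next iterate is (x, y)₁ = (-0.6373, 0.9120).
Re-evaluating at (-0.6373, 0.9120): F = (1.248593, 0.843614), so ‖F‖₂ = 1.5069.

1.5069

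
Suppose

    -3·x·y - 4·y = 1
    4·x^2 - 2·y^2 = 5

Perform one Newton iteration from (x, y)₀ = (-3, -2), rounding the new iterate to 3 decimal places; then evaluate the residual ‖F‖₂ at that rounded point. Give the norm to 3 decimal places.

5.448

At (-3, -2): F = (-11.000, 23.000).
Jacobian J = [[-3·y, -3·x - 4], [8·x, -4·y]].
At the point, J = [[6.000, 5.000], [-24.000, 8.000]] (det J = 168.000).
Solving J·Δ = −F gives Δ = (1.208, 0.750).
Then the next iterate is (x, y)₁ = (-1.792, -1.250).
Re-evaluating at (-1.792, -1.250): F = (-2.720, 4.72006), so ‖F‖₂ = 5.448.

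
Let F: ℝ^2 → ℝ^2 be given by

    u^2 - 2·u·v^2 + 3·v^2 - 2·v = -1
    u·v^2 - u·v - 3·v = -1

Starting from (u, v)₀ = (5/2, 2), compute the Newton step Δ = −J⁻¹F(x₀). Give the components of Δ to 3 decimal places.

At (5/2, 2): F = (-4.750, 0.000).
Jacobian J = [[2·u - 2·v^2, -4·u·v + 6·v - 2], [v^2 - v, 2·u·v - u - 3]].
At the point, J = [[-3.000, -10.000], [2.000, 4.500]] (det J = 6.500).
Solving J·Δ = −F gives Δ = (3.288, -1.462).

(3.288, -1.462)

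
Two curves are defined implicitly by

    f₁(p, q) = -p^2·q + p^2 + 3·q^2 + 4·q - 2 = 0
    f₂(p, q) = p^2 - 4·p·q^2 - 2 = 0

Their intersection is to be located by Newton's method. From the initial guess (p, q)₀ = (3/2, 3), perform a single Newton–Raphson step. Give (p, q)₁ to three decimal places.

(1.625, 1.392)

At (3/2, 3): F = (32.500, -53.750).
Jacobian J = [[-2·p·q + 2·p, -p^2 + 6·q + 4], [2·p - 4·q^2, -8·p·q]].
At the point, J = [[-6.000, 19.750], [-33.000, -36.000]] (det J = 867.750).
Solving J·Δ = −F gives Δ = (0.125, -1.608).
Then the next iterate is (p, q)₁ = (1.625, 1.392).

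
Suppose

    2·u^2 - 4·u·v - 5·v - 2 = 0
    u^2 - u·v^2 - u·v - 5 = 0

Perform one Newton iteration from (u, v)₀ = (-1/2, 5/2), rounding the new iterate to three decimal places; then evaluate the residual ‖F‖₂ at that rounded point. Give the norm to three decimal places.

2.429

At (-1/2, 5/2): F = (-9.000, -0.375).
Jacobian J = [[4·u - 4·v, -4·u - 5], [2·u - v^2 - v, -2·u·v - u]].
At the point, J = [[-12.000, -3.000], [-9.750, 3.000]] (det J = -65.250).
Solving J·Δ = −F gives Δ = (-0.431, -1.276).
Then the next iterate is (u, v)₁ = (-0.931, 1.224).
Re-evaluating at (-0.931, 1.224): F = (-1.82830, -1.59889), so ‖F‖₂ = 2.429.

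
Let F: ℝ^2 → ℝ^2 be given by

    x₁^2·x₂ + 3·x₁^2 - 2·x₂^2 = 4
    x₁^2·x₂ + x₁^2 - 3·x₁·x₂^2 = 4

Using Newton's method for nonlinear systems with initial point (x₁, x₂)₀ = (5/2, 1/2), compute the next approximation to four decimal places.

At (5/2, 1/2): F = (17.3750, 3.5000).
Jacobian J = [[2·x₁·x₂ + 6·x₁, x₁^2 - 4·x₂], [2·x₁·x₂ + 2·x₁ - 3·x₂^2, x₁^2 - 6·x₁·x₂]].
At the point, J = [[17.5000, 4.2500], [6.7500, -1.2500]] (det J = -50.5625).
Solving J·Δ = −F gives Δ = (-0.7237, -1.1082).
Then the next iterate is (x₁, x₂)₁ = (1.7763, -0.6082).

(1.7763, -0.6082)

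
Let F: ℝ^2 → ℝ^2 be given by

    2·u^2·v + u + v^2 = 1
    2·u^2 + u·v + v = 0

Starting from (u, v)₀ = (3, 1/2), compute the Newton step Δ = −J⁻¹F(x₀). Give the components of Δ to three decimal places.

(-1.599, -0.003)

At (3, 1/2): F = (11.250, 20.000).
Jacobian J = [[4·u·v + 1, 2·u^2 + 2·v], [4·u + v, u + 1]].
At the point, J = [[7.000, 19.000], [12.500, 4.000]] (det J = -209.500).
Solving J·Δ = −F gives Δ = (-1.599, -0.003).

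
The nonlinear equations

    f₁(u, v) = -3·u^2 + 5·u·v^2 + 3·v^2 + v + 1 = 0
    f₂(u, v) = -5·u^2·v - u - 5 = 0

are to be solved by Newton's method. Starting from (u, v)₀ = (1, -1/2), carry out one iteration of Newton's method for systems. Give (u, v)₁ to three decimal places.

(1.425, -0.860)

At (1, -1/2): F = (-0.500, -3.500).
Jacobian J = [[-6·u + 5·v^2, 10·u·v + 6·v + 1], [-10·u·v - 1, -5·u^2]].
At the point, J = [[-4.750, -7.000], [4.000, -5.000]] (det J = 51.750).
Solving J·Δ = −F gives Δ = (0.425, -0.360).
Then the next iterate is (u, v)₁ = (1.425, -0.860).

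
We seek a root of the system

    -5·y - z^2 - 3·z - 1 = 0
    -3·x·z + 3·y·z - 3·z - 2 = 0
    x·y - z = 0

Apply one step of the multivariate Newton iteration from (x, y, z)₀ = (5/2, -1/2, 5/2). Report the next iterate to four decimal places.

At (5/2, -1/2, 5/2): F = (-12.2500, -32.0000, -3.7500).
Jacobian J = [[0, -5, -2·z - 3], [-3·z, 3·z, -3·x + 3·y - 3], [y, x, -1]].
At the point, J = [[0.0000, -5.0000, -8.0000], [-7.5000, 7.5000, -12.0000], [-0.5000, 2.5000, -1.0000]] (det J = 127.5000).
Solving J·Δ = −F gives Δ = (-0.5833, 0.6167, -1.9167).
Then the next iterate is (x, y, z)₁ = (1.9167, 0.1167, 0.5833).

(1.9167, 0.1167, 0.5833)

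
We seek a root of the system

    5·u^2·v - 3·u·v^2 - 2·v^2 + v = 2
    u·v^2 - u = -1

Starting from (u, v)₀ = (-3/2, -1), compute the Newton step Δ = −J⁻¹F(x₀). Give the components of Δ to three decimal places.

At (-3/2, -1): F = (-11.750, 1.000).
Jacobian J = [[10·u·v - 3·v^2, 5·u^2 - 6·u·v - 4·v + 1], [v^2 - 1, 2·u·v]].
At the point, J = [[12.000, 7.250], [0.000, 3.000]] (det J = 36.000).
Solving J·Δ = −F gives Δ = (1.181, -0.333).

(1.181, -0.333)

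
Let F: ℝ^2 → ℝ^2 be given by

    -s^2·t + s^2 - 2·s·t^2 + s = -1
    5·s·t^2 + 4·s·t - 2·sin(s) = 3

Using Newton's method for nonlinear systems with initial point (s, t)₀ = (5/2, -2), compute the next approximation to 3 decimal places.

At (5/2, -2): F = (2.250, 25.80306).
Jacobian J = [[-2·s·t + 2·s - 2·t^2 + 1, -s^2 - 4·s·t], [5·t^2 + 4·t - 2·cos(s), 10·s·t + 4·s]].
At the point, J = [[8.000, 13.750], [13.60229, -40.000]] (det J = -507.03145).
Solving J·Δ = −F gives Δ = (-0.877, 0.347).
Then the next iterate is (s, t)₁ = (1.623, -1.653).

(1.623, -1.653)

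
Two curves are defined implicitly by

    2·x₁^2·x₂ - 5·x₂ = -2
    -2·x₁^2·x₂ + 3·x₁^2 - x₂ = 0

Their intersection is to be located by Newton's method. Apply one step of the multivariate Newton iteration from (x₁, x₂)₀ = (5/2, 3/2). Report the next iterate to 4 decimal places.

(1.6722, 1.3889)

At (5/2, 3/2): F = (13.2500, -1.5000).
Jacobian J = [[4·x₁·x₂, 2·x₁^2 - 5], [-4·x₁·x₂ + 6·x₁, -2·x₁^2 - 1]].
At the point, J = [[15.0000, 7.5000], [0.0000, -13.5000]] (det J = -202.5000).
Solving J·Δ = −F gives Δ = (-0.8278, -0.1111).
Then the next iterate is (x₁, x₂)₁ = (1.6722, 1.3889).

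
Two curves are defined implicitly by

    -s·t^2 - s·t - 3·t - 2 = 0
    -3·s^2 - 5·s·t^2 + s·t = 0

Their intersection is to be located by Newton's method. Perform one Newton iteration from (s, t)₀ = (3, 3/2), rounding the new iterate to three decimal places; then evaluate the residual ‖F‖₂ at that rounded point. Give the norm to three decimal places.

22.253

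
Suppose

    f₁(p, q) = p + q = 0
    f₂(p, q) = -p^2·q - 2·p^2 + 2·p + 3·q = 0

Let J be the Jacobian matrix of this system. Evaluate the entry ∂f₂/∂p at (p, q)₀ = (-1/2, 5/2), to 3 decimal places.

6.500

∂f₂/∂p = -2·p·q - 4·p + 2.
At (-1/2, 5/2) this is 6.500.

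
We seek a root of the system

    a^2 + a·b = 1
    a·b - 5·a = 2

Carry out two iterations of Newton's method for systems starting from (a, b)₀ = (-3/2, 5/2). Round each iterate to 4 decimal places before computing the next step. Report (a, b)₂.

At (-3/2, 5/2): F = (-2.5000, 1.7500).
Jacobian J = [[2·a + b, a], [b - 5, a]].
At the point, J = [[-0.5000, -1.5000], [-2.5000, -1.5000]] (det J = -3.0000).
Solving J·Δ = −F gives Δ = (2.1250, -2.3750).
Then the next iterate is (a, b)₁ = (0.6250, 0.1250).
Round to (0.6250, 0.1250) and repeat: F = (-0.531250, -5.046875), J = [[1.3750, 0.6250], [-4.8750, 0.6250]].
Δ = (-0.7225, 2.4395), so (a, b)₂ = (-0.0975, 2.5645).

(-0.0975, 2.5645)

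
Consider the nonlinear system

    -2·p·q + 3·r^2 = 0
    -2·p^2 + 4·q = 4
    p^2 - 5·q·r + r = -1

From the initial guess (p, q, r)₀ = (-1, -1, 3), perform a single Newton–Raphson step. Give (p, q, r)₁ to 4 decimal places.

(1.1154, -0.6154, 1.3333)

At (-1, -1, 3): F = (25.0000, -10.0000, 20.0000).
Jacobian J = [[-2·q, -2·p, 6·r], [-4·p, 4, 0], [2·p, -5·r, -5·q + 1]].
At the point, J = [[2.0000, 2.0000, 18.0000], [4.0000, 4.0000, 0.0000], [-2.0000, -15.0000, 6.0000]] (det J = -936.0000).
Solving J·Δ = −F gives Δ = (2.1154, 0.3846, -1.6667).
Then the next iterate is (p, q, r)₁ = (1.1154, -0.6154, 1.3333).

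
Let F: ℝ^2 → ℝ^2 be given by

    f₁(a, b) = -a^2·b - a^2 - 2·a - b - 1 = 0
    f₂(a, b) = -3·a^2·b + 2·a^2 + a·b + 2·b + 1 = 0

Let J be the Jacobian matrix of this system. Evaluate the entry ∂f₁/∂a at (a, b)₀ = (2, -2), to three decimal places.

∂f₁/∂a = -2·a·b - 2·a - 2.
At (2, -2) this is 2.000.

2.000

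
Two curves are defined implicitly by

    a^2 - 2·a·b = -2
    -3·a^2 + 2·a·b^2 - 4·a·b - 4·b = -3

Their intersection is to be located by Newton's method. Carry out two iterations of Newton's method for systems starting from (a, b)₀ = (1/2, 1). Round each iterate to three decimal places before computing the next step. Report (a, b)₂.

At (1/2, 1): F = (1.250, -2.750).
Jacobian J = [[2·a - 2·b, -2·a], [-6·a + 2·b^2 - 4·b, 4·a·b - 4·a - 4]].
At the point, J = [[-1.000, -1.000], [-5.000, -4.000]] (det J = -1.000).
Solving J·Δ = −F gives Δ = (-7.750, 9.000).
Then the next iterate is (a, b)₁ = (-7.250, 10.000).
Round to (-7.250, 10.000) and repeat: F = (199.56250, -1354.68750), J = [[-34.500, 14.500], [203.500, -265.000]].
Δ = (5.369, -0.989), so (a, b)₂ = (-1.881, 9.011).

(-1.881, 9.011)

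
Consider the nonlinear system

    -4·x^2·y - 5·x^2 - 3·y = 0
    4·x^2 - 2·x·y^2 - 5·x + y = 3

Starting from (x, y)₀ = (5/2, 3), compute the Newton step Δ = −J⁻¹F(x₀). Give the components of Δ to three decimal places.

At (5/2, 3): F = (-115.250, -32.500).
Jacobian J = [[-8·x·y - 10·x, -4·x^2 - 3], [8·x - 2·y^2 - 5, -4·x·y + 1]].
At the point, J = [[-85.000, -28.000], [-3.000, -29.000]] (det J = 2381.000).
Solving J·Δ = −F gives Δ = (-1.022, -1.015).

(-1.022, -1.015)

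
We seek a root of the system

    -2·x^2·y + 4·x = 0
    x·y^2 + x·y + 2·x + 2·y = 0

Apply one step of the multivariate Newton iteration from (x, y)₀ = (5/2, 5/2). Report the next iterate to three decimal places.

(2.667, 0.519)

At (5/2, 5/2): F = (-21.250, 31.875).
Jacobian J = [[-4·x·y + 4, -2·x^2], [y^2 + y + 2, 2·x·y + x + 2]].
At the point, J = [[-21.000, -12.500], [10.750, 17.000]] (det J = -222.625).
Solving J·Δ = −F gives Δ = (0.167, -1.981).
Then the next iterate is (x, y)₁ = (2.667, 0.519).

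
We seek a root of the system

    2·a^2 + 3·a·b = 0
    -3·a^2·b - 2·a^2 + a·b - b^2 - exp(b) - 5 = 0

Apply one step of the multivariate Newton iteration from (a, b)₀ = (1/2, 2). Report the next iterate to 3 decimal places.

At (1/2, 2): F = (3.500, -17.38906).
Jacobian J = [[4·a + 3·b, 3·a], [-6·a·b - 4·a + b, -3·a^2 + a - 2·b - exp(b)]].
At the point, J = [[8.000, 1.500], [-6.000, -11.63906]] (det J = -84.11245).
Solving J·Δ = −F gives Δ = (-0.174, -1.404).
Then the next iterate is (a, b)₁ = (0.326, 0.596).

(0.326, 0.596)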